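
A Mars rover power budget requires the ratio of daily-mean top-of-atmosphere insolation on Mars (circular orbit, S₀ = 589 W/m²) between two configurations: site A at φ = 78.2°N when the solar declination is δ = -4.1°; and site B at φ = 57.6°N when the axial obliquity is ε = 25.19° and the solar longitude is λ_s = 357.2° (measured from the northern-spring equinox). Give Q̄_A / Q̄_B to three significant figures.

— Configuration A (φ=+78.2°):
cos H₀ = −tan(+78.2°) tan(-4.100°) = 0.3431, H₀ = 1.2206 rad.
Bracket: H₀ sin φ sin δ + cos φ cos δ sin H₀ = 1.2206×0.97887×-0.07150 + 0.20450×0.99744×0.93929 = -0.085429 + 0.191593 = 0.106164.
Q̄ = (S₀/π) × [bracket] = (589/π) × 0.106164 = 19.904 W/m².
— Configuration B (φ=+57.6°):
Solar declination: sin δ = sin ε · sin λ_s = sin 25.19° × sin 357.2° = -0.02079, so δ = -1.191°.
cos H₀ = −tan(+57.6°) tan(-1.191°) = 0.0328, H₀ = 1.5380 rad.
Bracket: H₀ sin φ sin δ + cos φ cos δ sin H₀ = 1.5380×0.84433×-0.02079 + 0.53583×0.99978×0.99946 = -0.026997 + 0.535423 = 0.508426.
Q̄ = (S₀/π) × [bracket] = (589/π) × 0.508426 = 95.322 W/m².
Ratio Q̄_A / Q̄_B = 19.904 / 95.322 = 0.2088.

Q̄_A / Q̄_B ≈ 0.209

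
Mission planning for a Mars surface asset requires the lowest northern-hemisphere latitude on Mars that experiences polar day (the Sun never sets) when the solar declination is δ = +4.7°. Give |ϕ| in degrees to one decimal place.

Polar day requires cos h₀ = −tan ϕ tan δ ≤ −1, i.e. tan ϕ tan δ ≥ 1.
The boundary is |tan ϕ| · |tan δ| = 1, so |ϕ| = 90° − |δ| = 90° − 4.7° = 85.3° in the northern hemisphere.

|ϕ| = 85.3°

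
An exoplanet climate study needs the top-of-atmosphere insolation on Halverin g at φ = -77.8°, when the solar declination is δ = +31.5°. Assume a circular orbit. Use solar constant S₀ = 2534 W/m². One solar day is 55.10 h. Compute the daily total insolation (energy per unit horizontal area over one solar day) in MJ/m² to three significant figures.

0.00 MJ/m²

cos H₀ = −tan(-77.8°) tan(+31.500°) = 2.8343 ≥ 1 ⇒ polar night, H₀ = 0 and Q̄ = 0.
Daily total = Q̄ × 55.10 h × 3600 s/h = 0.00 MJ/m².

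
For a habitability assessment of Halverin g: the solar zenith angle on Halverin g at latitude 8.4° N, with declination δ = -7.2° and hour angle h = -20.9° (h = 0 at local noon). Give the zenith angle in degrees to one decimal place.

cos θ_z = sin φ sin δ + cos φ cos δ cos h = -0.018309 + 0.916895 = 0.898586.
θ_z = arccos(0.898586) = 26.0°.

θ_z = 26.0°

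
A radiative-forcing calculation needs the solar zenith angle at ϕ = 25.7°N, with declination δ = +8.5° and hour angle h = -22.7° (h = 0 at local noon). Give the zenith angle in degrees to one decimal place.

cos θ_z = sin ϕ sin δ + cos ϕ cos δ cos h = 0.064099 + 0.822147 = 0.886246.
θ_z = arccos(0.886246) = 27.6°.

θ_z = 27.6°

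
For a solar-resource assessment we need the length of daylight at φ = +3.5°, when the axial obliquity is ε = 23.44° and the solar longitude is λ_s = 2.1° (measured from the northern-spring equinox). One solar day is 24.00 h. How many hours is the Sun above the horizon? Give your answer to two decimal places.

Solar declination: sin δ = sin ε · sin λ_s = sin 23.44° × sin 2.1° = 0.01458, so δ = +0.835°.
cos H₀ = −tan φ · tan δ = −tan(+3.5°) × tan(+0.835°) = -0.0009, so H₀ = 1.5717 rad = 90.05°.
Daylight = 2H₀/(2π) × 24.00 h = (1.5717/π) × 24.00 = 12.01 h.

12.01 h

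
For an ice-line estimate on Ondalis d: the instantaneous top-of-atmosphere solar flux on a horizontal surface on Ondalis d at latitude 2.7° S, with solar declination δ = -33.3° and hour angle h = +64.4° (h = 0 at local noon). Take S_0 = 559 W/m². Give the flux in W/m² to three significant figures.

216 W/m²

cos θ_z = sin ϕ sin δ + cos ϕ cos δ cos h = 0.025863 + 0.360740 = 0.386603.
Flux = S_0 · cos θ_z = 559 × 0.386603 = 216.1 W/m².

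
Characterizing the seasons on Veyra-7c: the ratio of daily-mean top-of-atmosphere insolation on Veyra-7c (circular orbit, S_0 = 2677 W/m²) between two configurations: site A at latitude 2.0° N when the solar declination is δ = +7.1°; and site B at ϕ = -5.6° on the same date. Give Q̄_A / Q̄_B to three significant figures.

Q̄_A / Q̄_B ≈ 1.03

— Configuration A (ϕ=+2.0°):
cos h₀ = −tan(+2.0°) tan(+7.100°) = -0.0043, h₀ = 1.5751 rad.
Bracket: h₀ sin ϕ sin δ + cos ϕ cos δ sin h₀ = 1.5751×0.03490×0.12360 + 0.99939×0.99233×0.99999 = 0.006794 + 0.991715 = 0.998509.
Q̄ = (S_0/π) × [bracket] = (2677/π) × 0.998509 = 850.85 W/m².
— Configuration B (ϕ=-5.6°):
cos h₀ = −tan(-5.6°) tan(+7.100°) = 0.0122, h₀ = 1.5586 rad.
Bracket: h₀ sin ϕ sin δ + cos ϕ cos δ sin h₀ = 1.5586×-0.09758×0.12360 + 0.99523×0.99233×0.99993 = -0.018798 + 0.987527 = 0.968729.
Q̄ = (S_0/π) × [bracket] = (2677/π) × 0.968729 = 825.47 W/m².
Ratio Q̄_A / Q̄_B = 850.85 / 825.47 = 1.031.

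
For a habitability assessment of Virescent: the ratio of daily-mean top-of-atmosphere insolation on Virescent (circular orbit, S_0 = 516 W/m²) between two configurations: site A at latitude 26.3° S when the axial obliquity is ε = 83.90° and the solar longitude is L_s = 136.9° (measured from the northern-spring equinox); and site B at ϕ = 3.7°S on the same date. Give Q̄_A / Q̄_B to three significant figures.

— Configuration A (ϕ=-26.3°):
Solar declination: sin δ = sin ε · sin L_s = sin 83.90° × sin 136.9° = 0.67941, so δ = +42.797°.
cos h₀ = −tan(-26.3°) tan(+42.797°) = 0.4576, h₀ = 1.0955 rad.
Bracket: h₀ sin ϕ sin δ + cos ϕ cos δ sin h₀ = 1.0955×-0.44307×0.67941 + 0.89649×0.73376×0.88915 = -0.329774 + 0.584890 = 0.255116.
Q̄ = (S_0/π) × [bracket] = (516/π) × 0.255116 = 41.902 W/m².
— Configuration B (ϕ=-3.7°):
cos h₀ = −tan(-3.7°) tan(+42.797°) = 0.0599, h₀ = 1.5109 rad.
Bracket: h₀ sin ϕ sin δ + cos ϕ cos δ sin h₀ = 1.5109×-0.06453×0.67941 + 0.99792×0.73376×0.99821 = -0.066241 + 0.730923 = 0.664682.
Q̄ = (S_0/π) × [bracket] = (516/π) × 0.664682 = 109.17 W/m².
Ratio Q̄_A / Q̄_B = 41.902 / 109.17 = 0.3838.

Q̄_A / Q̄_B ≈ 0.384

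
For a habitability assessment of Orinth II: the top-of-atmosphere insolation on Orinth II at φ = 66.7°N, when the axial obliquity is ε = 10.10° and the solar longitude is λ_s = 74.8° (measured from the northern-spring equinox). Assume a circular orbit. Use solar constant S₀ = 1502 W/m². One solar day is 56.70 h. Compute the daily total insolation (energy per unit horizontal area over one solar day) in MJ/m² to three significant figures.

Solar declination: sin δ = sin ε · sin λ_s = sin 10.10° × sin 74.8° = 0.16923, so δ = +9.743°.
cos H₀ = −tan(+66.7°) tan(+9.743°) = -0.3987, H₀ = 1.9809 rad.
Bracket: H₀ sin φ sin δ + cos φ cos δ sin H₀ = 1.9809×0.91845×0.16923 + 0.39555×0.98558×0.91708 = 0.307890 + 0.357520 = 0.665410.
Q̄ = (S₀/π) × [bracket] = (1502/π) × 0.665410 = 318.13 W/m².
Daily total = Q̄ × 56.70 h × 3600 s/h = 318.13 × 56.70 × 3600 / 10⁶ = 64.94 MJ/m².

64.9 MJ/m²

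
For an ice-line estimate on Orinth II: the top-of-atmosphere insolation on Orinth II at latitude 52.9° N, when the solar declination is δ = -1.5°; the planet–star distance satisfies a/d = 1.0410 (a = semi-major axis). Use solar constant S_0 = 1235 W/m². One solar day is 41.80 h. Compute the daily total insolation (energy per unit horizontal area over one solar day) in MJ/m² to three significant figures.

36.6 MJ/m²

cos h₀ = −tan(+52.9°) tan(-1.500°) = 0.0346, h₀ = 1.5362 rad.
Bracket: h₀ sin ϕ sin δ + cos ϕ cos δ sin h₀ = 1.5362×0.79758×-0.02618 + 0.60321×0.99966×0.99940 = -0.032077 + 0.602643 = 0.570566.
Inverse-square distance factor (a/d)² = 1.0410² = 1.083681.
Q̄ = (S_0/π) × 1.083681 × [bracket] = (1235/π) × 1.083681 × 0.570566 = 243.07 W/m².
Daily total = Q̄ × 41.80 h × 3600 s/h = 243.07 × 41.80 × 3600 / 10⁶ = 36.58 MJ/m².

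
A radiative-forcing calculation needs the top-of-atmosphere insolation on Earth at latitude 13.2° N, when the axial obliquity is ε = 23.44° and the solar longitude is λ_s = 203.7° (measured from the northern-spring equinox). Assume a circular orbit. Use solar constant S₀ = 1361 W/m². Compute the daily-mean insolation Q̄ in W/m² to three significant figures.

Solar declination: sin δ = sin ε · sin λ_s = sin 23.44° × sin 203.7° = -0.15989, so δ = -9.201°.
cos H₀ = −tan(+13.2°) tan(-9.201°) = 0.0380, H₀ = 1.5328 rad.
Bracket: H₀ sin φ sin δ + cos φ cos δ sin H₀ = 1.5328×0.22835×-0.15989 + 0.97358×0.98713×0.99928 = -0.055964 + 0.960358 = 0.904394.
Q̄ = (S₀/π) × [bracket] = (1361/π) × 0.904394 = 391.8 W/m².

Q̄ ≈ 392 W/m²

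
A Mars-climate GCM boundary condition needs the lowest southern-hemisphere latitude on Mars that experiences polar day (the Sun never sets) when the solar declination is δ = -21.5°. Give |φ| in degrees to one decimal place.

|φ| = 68.5°

Polar day requires cos H₀ = −tan φ tan δ ≤ −1, i.e. tan φ tan δ ≥ 1.
The boundary is |tan φ| · |tan δ| = 1, so |φ| = 90° − |δ| = 90° − 21.5° = 68.5° in the southern hemisphere.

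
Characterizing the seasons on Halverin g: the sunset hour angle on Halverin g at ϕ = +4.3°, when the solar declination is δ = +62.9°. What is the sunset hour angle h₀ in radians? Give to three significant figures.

h₀ = 1.72 rad

cos h₀ = −tan ϕ · tan δ = −tan(+4.3°) × tan(+62.900°) = -0.1469, so h₀ = 1.7183 rad = 98.45°.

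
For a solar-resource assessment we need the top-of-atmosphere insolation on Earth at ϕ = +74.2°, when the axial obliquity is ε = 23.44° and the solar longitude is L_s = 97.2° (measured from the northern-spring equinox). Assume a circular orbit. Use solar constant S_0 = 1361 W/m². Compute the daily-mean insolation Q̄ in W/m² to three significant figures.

Q̄ ≈ 517 W/m²

Solar declination: sin δ = sin ε · sin L_s = sin 23.44° × sin 97.2° = 0.39465, so δ = +23.244°.
cos h₀ = −tan(+74.2°) tan(+23.244°) = -1.5179 ≤ −1 ⇒ polar day, h₀ = π.
Bracket: h₀ sin ϕ sin δ + cos ϕ cos δ sin h₀ = 3.1416×0.96222×0.39465 + 0.27228×0.91883×0.00000 = 1.192992 + 0.000000 = 1.192992.
Q̄ = (S_0/π) × [bracket] = (1361/π) × 1.192992 = 516.8 W/m².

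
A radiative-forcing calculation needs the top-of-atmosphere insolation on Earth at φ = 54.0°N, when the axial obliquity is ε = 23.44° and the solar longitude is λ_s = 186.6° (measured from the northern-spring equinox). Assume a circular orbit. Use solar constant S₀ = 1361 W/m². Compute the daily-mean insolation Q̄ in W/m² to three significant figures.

Q̄ ≈ 230 W/m²

Solar declination: sin δ = sin ε · sin λ_s = sin 23.44° × sin 186.6° = -0.04572, so δ = -2.621°.
cos H₀ = −tan(+54.0°) tan(-2.621°) = 0.0630, H₀ = 1.5078 rad.
Bracket: H₀ sin φ sin δ + cos φ cos δ sin H₀ = 1.5078×0.80902×-0.04572 + 0.58779×0.99895×0.99801 = -0.055771 + 0.586004 = 0.530233.
Q̄ = (S₀/π) × [bracket] = (1361/π) × 0.530233 = 229.7 W/m².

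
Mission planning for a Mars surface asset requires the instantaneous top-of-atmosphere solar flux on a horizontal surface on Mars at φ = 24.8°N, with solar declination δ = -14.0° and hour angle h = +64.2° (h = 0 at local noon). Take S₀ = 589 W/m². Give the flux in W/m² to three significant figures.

166 W/m²

cos θ_z = sin φ sin δ + cos φ cos δ cos h = -0.101475 + 0.383357 = 0.281882.
Flux = S₀ · cos θ_z = 589 × 0.281882 = 166.0 W/m².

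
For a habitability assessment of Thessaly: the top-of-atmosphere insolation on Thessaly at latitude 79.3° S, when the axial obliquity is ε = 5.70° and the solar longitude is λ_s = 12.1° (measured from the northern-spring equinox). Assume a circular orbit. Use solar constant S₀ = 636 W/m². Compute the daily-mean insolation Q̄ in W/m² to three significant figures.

Solar declination: sin δ = sin ε · sin λ_s = sin 5.70° × sin 12.1° = 0.02082, so δ = +1.193°.
cos H₀ = −tan(-79.3°) tan(+1.193°) = 0.1102, H₀ = 1.4604 rad.
Bracket: H₀ sin φ sin δ + cos φ cos δ sin H₀ = 1.4604×-0.98261×0.02082 + 0.18567×0.99978×0.99391 = -0.029877 + 0.184499 = 0.154622.
Q̄ = (S₀/π) × [bracket] = (636/π) × 0.154622 = 31.30 W/m².

Q̄ ≈ 31.3 W/m²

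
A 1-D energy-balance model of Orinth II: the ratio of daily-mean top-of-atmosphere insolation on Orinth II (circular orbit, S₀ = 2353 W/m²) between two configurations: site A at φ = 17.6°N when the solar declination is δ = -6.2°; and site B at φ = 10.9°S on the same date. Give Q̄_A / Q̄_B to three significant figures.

Q̄_A / Q̄_B ≈ 0.889

— Configuration A (φ=+17.6°):
cos H₀ = −tan(+17.6°) tan(-6.200°) = 0.0345, H₀ = 1.5363 rad.
Bracket: H₀ sin φ sin δ + cos φ cos δ sin H₀ = 1.5363×0.30237×-0.10800 + 0.95319×0.99415×0.99941 = -0.050169 + 0.947055 = 0.896886.
Q̄ = (S₀/π) × [bracket] = (2353/π) × 0.896886 = 671.75 W/m².
— Configuration B (φ=-10.9°):
cos H₀ = −tan(-10.9°) tan(-6.200°) = -0.0209, H₀ = 1.5917 rad.
Bracket: H₀ sin φ sin δ + cos φ cos δ sin H₀ = 1.5917×-0.18910×-0.10800 + 0.98196×0.99415×0.99978 = 0.032507 + 0.976001 = 1.008508.
Q̄ = (S₀/π) × [bracket] = (2353/π) × 1.008508 = 755.36 W/m².
Ratio Q̄_A / Q̄_B = 671.75 / 755.36 = 0.8893.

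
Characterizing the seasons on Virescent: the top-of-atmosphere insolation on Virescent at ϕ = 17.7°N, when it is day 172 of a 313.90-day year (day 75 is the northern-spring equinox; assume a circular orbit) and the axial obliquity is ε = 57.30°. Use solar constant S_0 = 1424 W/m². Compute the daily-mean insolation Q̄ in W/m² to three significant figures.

Q̄ ≈ 460 W/m²

Solar longitude: L_s = 360° × (172 − 75)/313.90 = 111.246°.
sin δ = sin 57.30° × sin 111.246° = 0.78432, so δ = +51.658°.
cos h₀ = −tan(+17.7°) tan(+51.658°) = -0.4035, h₀ = 1.9861 rad.
Bracket: h₀ sin ϕ sin δ + cos ϕ cos δ sin h₀ = 1.9861×0.30403×0.78432 + 0.95266×0.62036×0.91498 = 0.473599 + 0.540746 = 1.014345.
Q̄ = (S_0/π) × [bracket] = (1424/π) × 1.014345 = 459.8 W/m².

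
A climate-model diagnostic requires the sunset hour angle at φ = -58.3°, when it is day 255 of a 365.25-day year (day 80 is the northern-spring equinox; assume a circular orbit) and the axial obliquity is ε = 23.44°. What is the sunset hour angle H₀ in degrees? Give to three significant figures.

Solar longitude: λ_s = 360° × (255 − 80)/365.25 = 172.485°.
sin δ = sin 23.44° × sin 172.485° = 0.05203, so δ = +2.982°.
cos H₀ = −tan φ · tan δ = −tan(-58.3°) × tan(+2.982°) = 0.0844, so H₀ = 1.4863 rad = 85.16°.

H₀ = 85.2°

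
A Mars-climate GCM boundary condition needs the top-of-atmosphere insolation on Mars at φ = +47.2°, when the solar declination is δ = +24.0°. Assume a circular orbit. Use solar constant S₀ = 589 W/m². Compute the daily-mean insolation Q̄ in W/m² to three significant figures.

Q̄ ≈ 218 W/m²

cos H₀ = −tan(+47.2°) tan(+24.000°) = -0.4808, H₀ = 2.0724 rad.
Bracket: H₀ sin φ sin δ + cos φ cos δ sin H₀ = 2.0724×0.73373×0.40674 + 0.67944×0.91355×0.87683 = 0.618482 + 0.544250 = 1.162732.
Q̄ = (S₀/π) × [bracket] = (589/π) × 1.162732 = 218.0 W/m².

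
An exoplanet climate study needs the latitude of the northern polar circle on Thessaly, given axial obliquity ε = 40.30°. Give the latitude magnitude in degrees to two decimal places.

The polar circle is the lowest latitude that experiences at least one full rotation of continuous daylight at the northern-summer solstice; it lies at |φ| = 90° − ε = 90° − 40.30° = 49.70°.

49.70°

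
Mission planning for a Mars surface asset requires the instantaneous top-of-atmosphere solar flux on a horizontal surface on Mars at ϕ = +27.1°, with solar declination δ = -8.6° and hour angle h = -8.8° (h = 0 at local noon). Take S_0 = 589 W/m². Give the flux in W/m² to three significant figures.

472 W/m²

cos θ_z = sin ϕ sin δ + cos ϕ cos δ cos h = -0.068120 + 0.869842 = 0.801722.
Flux = S_0 · cos θ_z = 589 × 0.801722 = 472.2 W/m².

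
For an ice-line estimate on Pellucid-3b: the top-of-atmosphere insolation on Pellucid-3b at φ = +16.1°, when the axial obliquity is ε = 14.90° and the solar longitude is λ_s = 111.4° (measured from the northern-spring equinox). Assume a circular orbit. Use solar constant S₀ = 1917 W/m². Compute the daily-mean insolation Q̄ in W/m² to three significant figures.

Solar declination: sin δ = sin ε · sin λ_s = sin 14.90° × sin 111.4° = 0.23940, so δ = +13.851°.
cos H₀ = −tan(+16.1°) tan(+13.851°) = -0.0712, H₀ = 1.6420 rad.
Bracket: H₀ sin φ sin δ + cos φ cos δ sin H₀ = 1.6420×0.27731×0.23940 + 0.96078×0.97092×0.99746 = 0.109009 + 0.930471 = 1.039480.
Q̄ = (S₀/π) × [bracket] = (1917/π) × 1.039480 = 634.3 W/m².

Q̄ ≈ 634 W/m²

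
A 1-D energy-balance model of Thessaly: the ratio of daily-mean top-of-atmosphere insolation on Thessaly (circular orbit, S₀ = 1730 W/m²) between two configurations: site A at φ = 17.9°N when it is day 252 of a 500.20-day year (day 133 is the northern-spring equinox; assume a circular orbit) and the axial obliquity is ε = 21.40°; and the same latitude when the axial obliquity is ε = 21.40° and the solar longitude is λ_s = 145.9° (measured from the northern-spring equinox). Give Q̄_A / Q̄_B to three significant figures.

— Configuration A (φ=+17.9°):
Solar longitude: λ_s = 360° × (252 − 133)/500.20 = 85.646°.
sin δ = sin 21.40° × sin 85.646° = 0.36382, so δ = +21.335°.
cos H₀ = −tan(+17.9°) tan(+21.335°) = -0.1262, H₀ = 1.6973 rad.
Bracket: H₀ sin φ sin δ + cos φ cos δ sin H₀ = 1.6973×0.30736×0.36382 + 0.95159×0.93147×0.99201 = 0.189798 + 0.879295 = 1.069093.
Q̄ = (S₀/π) × [bracket] = (1730/π) × 1.069093 = 588.72 W/m².
— Configuration B (φ=+17.9°):
Solar declination: sin δ = sin ε · sin λ_s = sin 21.40° × sin 145.9° = 0.20456, so δ = +11.804°.
cos H₀ = −tan(+17.9°) tan(+11.804°) = -0.0675, H₀ = 1.6383 rad.
Bracket: H₀ sin φ sin δ + cos φ cos δ sin H₀ = 1.6383×0.30736×0.20456 + 0.95159×0.97885×0.99772 = 0.103006 + 0.929340 = 1.032346.
Q̄ = (S₀/π) × [bracket] = (1730/π) × 1.032346 = 568.49 W/m².
Ratio Q̄_A / Q̄_B = 588.72 / 568.49 = 1.036.

Q̄_A / Q̄_B ≈ 1.04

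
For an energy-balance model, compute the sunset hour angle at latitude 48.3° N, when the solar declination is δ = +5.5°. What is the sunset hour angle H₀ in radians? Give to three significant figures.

cos H₀ = −tan φ · tan δ = −tan(+48.3°) × tan(+5.500°) = -0.1081, so H₀ = 1.6791 rad = 96.20°.

H₀ = 1.68 rad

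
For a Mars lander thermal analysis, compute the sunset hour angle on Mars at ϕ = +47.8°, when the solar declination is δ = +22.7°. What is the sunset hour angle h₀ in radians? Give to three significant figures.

h₀ = 2.05 rad

cos h₀ = −tan ϕ · tan δ = −tan(+47.8°) × tan(+22.700°) = -0.4613, so h₀ = 2.0503 rad = 117.47°.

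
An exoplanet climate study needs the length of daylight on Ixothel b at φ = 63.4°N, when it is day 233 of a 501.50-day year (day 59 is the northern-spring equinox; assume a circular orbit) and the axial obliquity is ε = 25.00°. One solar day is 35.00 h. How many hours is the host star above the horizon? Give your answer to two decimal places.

26.75 h

Solar longitude: λ_s = 360° × (233 − 59)/501.50 = 124.905°.
sin δ = sin 25.00° × sin 124.905° = 0.34659, so δ = +20.279°.
cos H₀ = −tan φ · tan δ = −tan(+63.4°) × tan(+20.279°) = -0.7379, so H₀ = 2.4007 rad = 137.55°.
Daylight = 2H₀/(2π) × 35.00 h = (2.4007/π) × 35.00 = 26.75 h.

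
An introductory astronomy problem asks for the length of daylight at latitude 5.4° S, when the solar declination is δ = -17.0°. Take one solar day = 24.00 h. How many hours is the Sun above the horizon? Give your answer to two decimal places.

cos h₀ = −tan ϕ · tan δ = −tan(-5.4°) × tan(-17.000°) = -0.0289, so h₀ = 1.5997 rad = 91.66°.
Daylight = 2h₀/(2π) × 24.00 h = (1.5997/π) × 24.00 = 12.22 h.

12.22 h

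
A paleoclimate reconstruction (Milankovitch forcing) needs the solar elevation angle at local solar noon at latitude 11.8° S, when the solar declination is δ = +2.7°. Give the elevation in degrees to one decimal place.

75.5°

At local noon the hour angle is zero, so the zenith angle equals |φ − δ| = |-11.8° − (+2.700°)| = 14.500°.
Elevation = 90° − 14.500° = 75.5°.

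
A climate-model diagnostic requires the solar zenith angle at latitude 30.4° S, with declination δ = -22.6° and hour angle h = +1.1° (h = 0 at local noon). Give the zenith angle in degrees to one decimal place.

θ_z = 7.9°

cos θ_z = sin φ sin δ + cos φ cos δ cos h = 0.194466 + 0.796135 = 0.990601.
θ_z = arccos(0.990601) = 7.9°.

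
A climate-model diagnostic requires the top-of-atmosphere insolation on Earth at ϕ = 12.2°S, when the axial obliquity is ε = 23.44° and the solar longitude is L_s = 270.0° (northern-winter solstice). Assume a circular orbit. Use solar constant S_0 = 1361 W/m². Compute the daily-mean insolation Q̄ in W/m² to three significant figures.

Solar declination: sin δ = sin ε · sin L_s = sin 23.44° × sin 270.0° = -0.39779, so δ = -23.440°.
cos h₀ = −tan(-12.2°) tan(-23.440°) = -0.0937, h₀ = 1.6647 rad.
Bracket: h₀ sin ϕ sin δ + cos ϕ cos δ sin h₀ = 1.6647×-0.21132×-0.39779 + 0.97742×0.91748×0.99560 = 0.139936 + 0.892818 = 1.032754.
Q̄ = (S_0/π) × [bracket] = (1361/π) × 1.032754 = 447.4 W/m².

Q̄ ≈ 447 W/m²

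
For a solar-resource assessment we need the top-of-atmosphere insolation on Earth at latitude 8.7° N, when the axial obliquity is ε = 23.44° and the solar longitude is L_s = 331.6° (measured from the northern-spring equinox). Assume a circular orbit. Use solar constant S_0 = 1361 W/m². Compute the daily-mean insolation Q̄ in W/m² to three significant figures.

Solar declination: sin δ = sin ε · sin L_s = sin 23.44° × sin 331.6° = -0.18920, so δ = -10.906°.
cos h₀ = −tan(+8.7°) tan(-10.906°) = 0.0295, h₀ = 1.5413 rad.
Bracket: h₀ sin ϕ sin δ + cos ϕ cos δ sin h₀ = 1.5413×0.15126×-0.18920 + 0.98849×0.98194×0.99957 = -0.044110 + 0.970220 = 0.926110.
Q̄ = (S_0/π) × [bracket] = (1361/π) × 0.926110 = 401.2 W/m².

Q̄ ≈ 401 W/m²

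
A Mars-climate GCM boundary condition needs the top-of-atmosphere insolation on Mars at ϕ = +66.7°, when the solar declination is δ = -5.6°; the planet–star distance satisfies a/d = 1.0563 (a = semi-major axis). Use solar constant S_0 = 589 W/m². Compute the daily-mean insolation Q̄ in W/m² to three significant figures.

cos h₀ = −tan(+66.7°) tan(-5.600°) = 0.2277, h₀ = 1.3411 rad.
Bracket: h₀ sin ϕ sin δ + cos ϕ cos δ sin h₀ = 1.3411×0.91845×-0.09758 + 0.39555×0.99523×0.97374 = -0.120193 + 0.383326 = 0.263133.
Inverse-square distance factor (a/d)² = 1.0563² = 1.115770.
Q̄ = (S_0/π) × 1.115770 × [bracket] = (589/π) × 1.115770 × 0.263133 = 55.04 W/m².

Q̄ ≈ 55.0 W/m²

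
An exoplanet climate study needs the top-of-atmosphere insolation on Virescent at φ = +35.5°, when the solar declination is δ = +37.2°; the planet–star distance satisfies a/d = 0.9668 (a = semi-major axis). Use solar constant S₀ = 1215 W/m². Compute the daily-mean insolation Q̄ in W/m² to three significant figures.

Q̄ ≈ 469 W/m²

cos H₀ = −tan(+35.5°) tan(+37.200°) = -0.5414, H₀ = 2.1429 rad.
Bracket: H₀ sin φ sin δ + cos φ cos δ sin H₀ = 2.1429×0.58070×0.60460 + 0.81412×0.79653×0.84075 = 0.752353 + 0.545202 = 1.297555.
Inverse-square distance factor (a/d)² = 0.9668² = 0.934702.
Q̄ = (S₀/π) × 0.934702 × [bracket] = (1215/π) × 0.934702 × 1.297555 = 469.1 W/m².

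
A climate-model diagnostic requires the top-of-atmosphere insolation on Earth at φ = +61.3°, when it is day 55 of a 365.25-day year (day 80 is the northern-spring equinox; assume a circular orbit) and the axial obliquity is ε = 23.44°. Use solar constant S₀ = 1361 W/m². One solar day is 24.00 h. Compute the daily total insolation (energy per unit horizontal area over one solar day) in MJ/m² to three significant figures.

10.0 MJ/m²

Solar longitude: λ_s = 360° × (55 − 80)/365.25 = -24.641°, i.e. -24.641° + 360° = 335.359°.
sin δ = sin 23.44° × sin 335.359° = -0.16585, so δ = -9.547°.
cos H₀ = −tan(+61.3°) tan(-9.547°) = 0.3072, H₀ = 1.2586 rad.
Bracket: H₀ sin φ sin δ + cos φ cos δ sin H₀ = 1.2586×0.87715×-0.16585 + 0.48022×0.98615×0.95165 = -0.183095 + 0.450672 = 0.267577.
Q̄ = (S₀/π) × [bracket] = (1361/π) × 0.267577 = 115.92 W/m².
Daily total = Q̄ × 24.00 h × 3600 s/h = 115.92 × 24.00 × 3600 / 10⁶ = 10.02 MJ/m².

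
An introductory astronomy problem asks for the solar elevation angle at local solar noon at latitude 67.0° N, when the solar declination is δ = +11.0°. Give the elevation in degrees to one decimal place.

At local noon the hour angle is zero, so the zenith angle equals |ϕ − δ| = |+67.0° − (+11.000°)| = 56.000°.
Elevation = 90° − 56.000° = 34.0°.

34.0°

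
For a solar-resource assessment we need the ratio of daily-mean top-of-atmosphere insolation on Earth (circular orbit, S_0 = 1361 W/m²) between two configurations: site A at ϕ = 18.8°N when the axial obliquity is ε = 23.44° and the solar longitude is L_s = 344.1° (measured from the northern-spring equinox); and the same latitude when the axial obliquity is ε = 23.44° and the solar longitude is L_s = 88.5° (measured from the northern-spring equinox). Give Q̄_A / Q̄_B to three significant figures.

Q̄_A / Q̄_B ≈ 0.821

— Configuration A (ϕ=+18.8°):
Solar declination: sin δ = sin ε · sin L_s = sin 23.44° × sin 344.1° = -0.10898, so δ = -6.256°.
cos h₀ = −tan(+18.8°) tan(-6.256°) = 0.0373, h₀ = 1.5335 rad.
Bracket: h₀ sin ϕ sin δ + cos ϕ cos δ sin h₀ = 1.5335×0.32227×-0.10898 + 0.94665×0.99404×0.99930 = -0.053858 + 0.940349 = 0.886491.
Q̄ = (S_0/π) × [bracket] = (1361/π) × 0.886491 = 384.05 W/m².
— Configuration B (ϕ=+18.8°):
Solar declination: sin δ = sin ε · sin L_s = sin 23.44° × sin 88.5° = 0.39765, so δ = +23.431°.
cos h₀ = −tan(+18.8°) tan(+23.431°) = -0.1475, h₀ = 1.7189 rad.
Bracket: h₀ sin ϕ sin δ + cos ϕ cos δ sin h₀ = 1.7189×0.32227×0.39765 + 0.94665×0.91754×0.98906 = 0.220278 + 0.859087 = 1.079365.
Q̄ = (S_0/π) × [bracket] = (1361/π) × 1.079365 = 467.60 W/m².
Ratio Q̄_A / Q̄_B = 384.05 / 467.60 = 0.8213.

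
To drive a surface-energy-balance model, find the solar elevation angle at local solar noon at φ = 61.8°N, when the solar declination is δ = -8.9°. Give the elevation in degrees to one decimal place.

At local noon the hour angle is zero, so the zenith angle equals |φ − δ| = |+61.8° − (-8.900°)| = 70.700°.
Elevation = 90° − 70.700° = 19.3°.

19.3°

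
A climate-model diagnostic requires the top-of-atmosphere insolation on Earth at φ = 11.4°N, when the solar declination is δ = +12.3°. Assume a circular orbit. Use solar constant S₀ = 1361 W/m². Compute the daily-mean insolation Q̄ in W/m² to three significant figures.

Q̄ ≈ 444 W/m²

cos H₀ = −tan(+11.4°) tan(+12.300°) = -0.0440, H₀ = 1.6148 rad.
Bracket: H₀ sin φ sin δ + cos φ cos δ sin H₀ = 1.6148×0.19766×0.21303 + 0.98027×0.97705×0.99903 = 0.067995 + 0.956844 = 1.024839.
Q̄ = (S₀/π) × [bracket] = (1361/π) × 1.024839 = 444.0 W/m².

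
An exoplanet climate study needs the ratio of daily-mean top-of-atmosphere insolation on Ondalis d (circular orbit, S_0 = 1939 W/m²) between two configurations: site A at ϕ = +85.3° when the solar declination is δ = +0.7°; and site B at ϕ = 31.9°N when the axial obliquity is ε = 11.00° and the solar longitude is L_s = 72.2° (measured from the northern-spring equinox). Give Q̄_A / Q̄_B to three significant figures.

— Configuration A (ϕ=+85.3°):
cos h₀ = −tan(+85.3°) tan(+0.700°) = -0.1486, h₀ = 1.7200 rad.
Bracket: h₀ sin ϕ sin δ + cos ϕ cos δ sin h₀ = 1.7200×0.99664×0.01222 + 0.08194×0.99993×0.98890 = 0.020948 + 0.081025 = 0.101973.
Q̄ = (S_0/π) × [bracket] = (1939/π) × 0.101973 = 62.938 W/m².
— Configuration B (ϕ=+31.9°):
Solar declination: sin δ = sin ε · sin L_s = sin 11.00° × sin 72.2° = 0.18167, so δ = +10.467°.
cos h₀ = −tan(+31.9°) tan(+10.467°) = -0.1150, h₀ = 1.6860 rad.
Bracket: h₀ sin ϕ sin δ + cos ϕ cos δ sin h₀ = 1.6860×0.52844×0.18167 + 0.84897×0.98336×0.99337 = 0.161859 + 0.829308 = 0.991167.
Q̄ = (S_0/π) × [bracket] = (1939/π) × 0.991167 = 611.75 W/m².
Ratio Q̄_A / Q̄_B = 62.938 / 611.75 = 0.1029.

Q̄_A / Q̄_B ≈ 0.103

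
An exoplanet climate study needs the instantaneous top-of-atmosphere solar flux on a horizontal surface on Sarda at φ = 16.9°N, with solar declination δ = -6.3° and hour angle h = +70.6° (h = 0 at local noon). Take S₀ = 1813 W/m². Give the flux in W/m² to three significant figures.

cos θ_z = sin φ sin δ + cos φ cos δ cos h = -0.031900 + 0.315897 = 0.283997.
Flux = S₀ · cos θ_z = 1813 × 0.283997 = 514.9 W/m².

515 W/m²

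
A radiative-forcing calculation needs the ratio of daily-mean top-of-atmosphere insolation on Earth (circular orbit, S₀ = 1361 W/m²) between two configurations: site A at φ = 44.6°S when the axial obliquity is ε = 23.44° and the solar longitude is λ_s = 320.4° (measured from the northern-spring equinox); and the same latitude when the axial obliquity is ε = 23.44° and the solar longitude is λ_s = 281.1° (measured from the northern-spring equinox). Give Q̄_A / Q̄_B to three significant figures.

— Configuration A (φ=-44.6°):
Solar declination: sin δ = sin ε · sin λ_s = sin 23.44° × sin 320.4° = -0.25356, so δ = -14.688°.
cos H₀ = −tan(-44.6°) tan(-14.688°) = -0.2585, H₀ = 1.8323 rad.
Bracket: H₀ sin φ sin δ + cos φ cos δ sin H₀ = 1.8323×-0.70215×-0.25356 + 0.71203×0.96732×0.96601 = 0.326217 + 0.665350 = 0.991567.
Q̄ = (S₀/π) × [bracket] = (1361/π) × 0.991567 = 429.57 W/m².
— Configuration B (φ=-44.6°):
Solar declination: sin δ = sin ε · sin λ_s = sin 23.44° × sin 281.1° = -0.39035, so δ = -22.976°.
cos H₀ = −tan(-44.6°) tan(-22.976°) = -0.4181, H₀ = 2.0022 rad.
Bracket: H₀ sin φ sin δ + cos φ cos δ sin H₀ = 2.0022×-0.70215×-0.39035 + 0.71203×0.92067×0.90840 = 0.548771 + 0.595497 = 1.144268.
Q̄ = (S₀/π) × [bracket] = (1361/π) × 1.144268 = 495.72 W/m².
Ratio Q̄_A / Q̄_B = 429.57 / 495.72 = 0.8666.

Q̄_A / Q̄_B ≈ 0.867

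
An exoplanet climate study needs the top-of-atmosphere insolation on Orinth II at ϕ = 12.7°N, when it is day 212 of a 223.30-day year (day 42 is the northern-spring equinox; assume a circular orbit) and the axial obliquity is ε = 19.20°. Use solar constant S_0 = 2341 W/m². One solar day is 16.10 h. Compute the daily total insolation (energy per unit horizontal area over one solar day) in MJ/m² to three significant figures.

Solar longitude: L_s = 360° × (212 − 42)/223.30 = 274.071°.
sin δ = sin 19.20° × sin 274.071° = -0.32804, so δ = -19.150°.
cos h₀ = −tan(+12.7°) tan(-19.150°) = 0.0783, h₀ = 1.4925 rad.
Bracket: h₀ sin ϕ sin δ + cos ϕ cos δ sin h₀ = 1.4925×0.21985×-0.32804 + 0.97553×0.94466×0.99693 = -0.107638 + 0.918715 = 0.811077.
Q̄ = (S_0/π) × [bracket] = (2341/π) × 0.811077 = 604.38 W/m².
Daily total = Q̄ × 16.10 h × 3600 s/h = 604.38 × 16.10 × 3600 / 10⁶ = 35.03 MJ/m².

35.0 MJ/m²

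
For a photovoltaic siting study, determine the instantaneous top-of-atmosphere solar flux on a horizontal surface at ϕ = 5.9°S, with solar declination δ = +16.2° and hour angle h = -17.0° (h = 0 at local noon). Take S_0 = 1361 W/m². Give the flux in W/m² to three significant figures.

cos θ_z = sin ϕ sin δ + cos ϕ cos δ cos h = -0.028678 + 0.913469 = 0.884791.
Flux = S_0 · cos θ_z = 1361 × 0.884791 = 1204 W/m².

1.20e+03 W/m²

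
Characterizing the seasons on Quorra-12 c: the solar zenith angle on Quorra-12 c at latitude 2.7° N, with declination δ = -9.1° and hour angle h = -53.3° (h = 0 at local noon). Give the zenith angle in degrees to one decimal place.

cos θ_z = sin φ sin δ + cos φ cos δ cos h = -0.007450 + 0.589448 = 0.581998.
θ_z = arccos(0.581998) = 54.4°.

θ_z = 54.4°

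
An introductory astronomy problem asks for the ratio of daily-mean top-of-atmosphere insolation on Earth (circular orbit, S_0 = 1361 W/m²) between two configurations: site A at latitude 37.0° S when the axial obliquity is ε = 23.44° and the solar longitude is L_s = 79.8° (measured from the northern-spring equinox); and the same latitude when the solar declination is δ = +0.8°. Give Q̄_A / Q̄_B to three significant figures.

— Configuration A (ϕ=-37.0°):
Solar declination: sin δ = sin ε · sin L_s = sin 23.44° × sin 79.8° = 0.39150, so δ = +23.048°.
cos h₀ = −tan(-37.0°) tan(+23.048°) = 0.3206, h₀ = 1.2444 rad.
Bracket: h₀ sin ϕ sin δ + cos ϕ cos δ sin h₀ = 1.2444×-0.60182×0.39150 + 0.79864×0.92018×0.94721 = -0.293196 + 0.696098 = 0.402902.
Q̄ = (S_0/π) × [bracket] = (1361/π) × 0.402902 = 174.55 W/m².
— Configuration B (ϕ=-37.0°):
cos h₀ = −tan(-37.0°) tan(+0.800°) = 0.0105, h₀ = 1.5603 rad.
Bracket: h₀ sin ϕ sin δ + cos ϕ cos δ sin h₀ = 1.5603×-0.60182×0.01396 + 0.79864×0.99990×0.99994 = -0.013109 + 0.798512 = 0.785403.
Q̄ = (S_0/π) × [bracket] = (1361/π) × 0.785403 = 340.25 W/m².
Ratio Q̄_A / Q̄_B = 174.55 / 340.25 = 0.5130.

Q̄_A / Q̄_B ≈ 0.513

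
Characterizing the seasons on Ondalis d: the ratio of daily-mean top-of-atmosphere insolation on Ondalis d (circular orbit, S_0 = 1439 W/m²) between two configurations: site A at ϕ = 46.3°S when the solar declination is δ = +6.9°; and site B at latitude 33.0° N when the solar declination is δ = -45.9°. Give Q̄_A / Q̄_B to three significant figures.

— Configuration A (ϕ=-46.3°):
cos h₀ = −tan(-46.3°) tan(+6.900°) = 0.1266, h₀ = 1.4438 rad.
Bracket: h₀ sin ϕ sin δ + cos ϕ cos δ sin h₀ = 1.4438×-0.72297×0.12014 + 0.69088×0.99276×0.99195 = -0.125405 + 0.680357 = 0.554952.
Q̄ = (S_0/π) × [bracket] = (1439/π) × 0.554952 = 254.19 W/m².
— Configuration B (ϕ=+33.0°):
cos h₀ = −tan(+33.0°) tan(-45.900°) = 0.6701, h₀ = 0.8364 rad.
Bracket: h₀ sin ϕ sin δ + cos ϕ cos δ sin h₀ = 0.8364×0.54464×-0.71813 + 0.83867×0.69591×0.74224 = -0.327135 + 0.433200 = 0.106065.
Q̄ = (S_0/π) × [bracket] = (1439/π) × 0.106065 = 48.583 W/m².
Ratio Q̄_A / Q̄_B = 254.19 / 48.583 = 5.232.

Q̄_A / Q̄_B ≈ 5.23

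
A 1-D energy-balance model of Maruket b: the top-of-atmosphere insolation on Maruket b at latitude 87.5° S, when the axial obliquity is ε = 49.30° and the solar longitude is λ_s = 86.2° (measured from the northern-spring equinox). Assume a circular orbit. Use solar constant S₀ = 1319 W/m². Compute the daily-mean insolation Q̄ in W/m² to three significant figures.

Q̄ ≈ 0.00 W/m²

Solar declination: sin δ = sin ε · sin λ_s = sin 49.30° × sin 86.2° = 0.75647, so δ = +49.154°.
cos H₀ = −tan(-87.5°) tan(+49.154°) = 26.4910 ≥ 1 ⇒ polar night, H₀ = 0 and Q̄ = 0.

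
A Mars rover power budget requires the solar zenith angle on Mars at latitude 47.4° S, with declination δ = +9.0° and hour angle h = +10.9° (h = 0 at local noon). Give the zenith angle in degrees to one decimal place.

θ_z = 57.2°

cos θ_z = sin φ sin δ + cos φ cos δ cos h = -0.115151 + 0.656481 = 0.541330.
θ_z = arccos(0.541330) = 57.2°.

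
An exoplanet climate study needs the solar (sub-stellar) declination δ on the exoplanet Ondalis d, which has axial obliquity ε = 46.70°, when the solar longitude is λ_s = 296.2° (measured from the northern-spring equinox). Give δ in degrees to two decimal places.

δ = -40.77°

sin δ = sin ε · sin λ_s = sin 46.70° × sin 296.2° = -0.653000.
δ = arcsin(-0.653000) = -40.77°.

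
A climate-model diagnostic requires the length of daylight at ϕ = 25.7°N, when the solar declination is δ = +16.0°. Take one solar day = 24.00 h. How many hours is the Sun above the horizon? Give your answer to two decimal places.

13.06 h

cos h₀ = −tan ϕ · tan δ = −tan(+25.7°) × tan(+16.000°) = -0.1380, so h₀ = 1.7092 rad = 97.93°.
Daylight = 2h₀/(2π) × 24.00 h = (1.7092/π) × 24.00 = 13.06 h.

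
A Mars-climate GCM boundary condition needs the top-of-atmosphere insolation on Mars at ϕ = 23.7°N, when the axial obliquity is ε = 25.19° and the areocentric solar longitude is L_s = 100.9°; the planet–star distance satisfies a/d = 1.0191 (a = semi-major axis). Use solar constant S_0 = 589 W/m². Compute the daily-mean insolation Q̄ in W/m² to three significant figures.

Q̄ ≈ 217 W/m²

sin δ = sin 25.19° × sin 100.9° = 0.41794, so δ = +24.705°.
cos h₀ = −tan(+23.7°) tan(+24.705°) = -0.2019, h₀ = 1.7741 rad.
Bracket: h₀ sin ϕ sin δ + cos ϕ cos δ sin h₀ = 1.7741×0.40195×0.41794 + 0.91566×0.90847×0.97940 = 0.298033 + 0.814714 = 1.112747.
Inverse-square distance factor (a/d)² = 1.0191² = 1.038565.
Q̄ = (S_0/π) × 1.038565 × [bracket] = (589/π) × 1.038565 × 1.112747 = 216.7 W/m².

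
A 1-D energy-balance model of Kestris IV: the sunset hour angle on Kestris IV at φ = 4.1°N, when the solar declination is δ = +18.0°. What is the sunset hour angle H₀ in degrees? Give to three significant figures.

cos H₀ = −tan φ · tan δ = −tan(+4.1°) × tan(+18.000°) = -0.0233, so H₀ = 1.5941 rad = 91.33°.

H₀ = 91.3°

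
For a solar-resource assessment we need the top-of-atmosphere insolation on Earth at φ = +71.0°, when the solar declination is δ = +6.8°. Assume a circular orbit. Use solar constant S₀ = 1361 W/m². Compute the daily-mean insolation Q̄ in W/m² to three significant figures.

cos H₀ = −tan(+71.0°) tan(+6.800°) = -0.3463, H₀ = 1.9244 rad.
Bracket: H₀ sin φ sin δ + cos φ cos δ sin H₀ = 1.9244×0.94552×0.11840 + 0.32557×0.99297×0.93812 = 0.215436 + 0.303277 = 0.518713.
Q̄ = (S₀/π) × [bracket] = (1361/π) × 0.518713 = 224.7 W/m².

Q̄ ≈ 225 W/m²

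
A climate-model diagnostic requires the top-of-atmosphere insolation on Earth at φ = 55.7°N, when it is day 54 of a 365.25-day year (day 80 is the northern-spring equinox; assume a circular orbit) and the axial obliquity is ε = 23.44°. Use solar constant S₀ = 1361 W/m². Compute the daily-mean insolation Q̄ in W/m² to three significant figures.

Q̄ ≈ 152 W/m²

Solar longitude: λ_s = 360° × (54 − 80)/365.25 = -25.626°, i.e. -25.626° + 360° = 334.374°.
sin δ = sin 23.44° × sin 334.374° = -0.17204, so δ = -9.907°.
cos H₀ = −tan(+55.7°) tan(-9.907°) = 0.2560, H₀ = 1.3119 rad.
Bracket: H₀ sin φ sin δ + cos φ cos δ sin H₀ = 1.3119×0.82610×-0.17204 + 0.56353×0.98509×0.96667 = -0.186450 + 0.536625 = 0.350175.
Q̄ = (S₀/π) × [bracket] = (1361/π) × 0.350175 = 151.7 W/m².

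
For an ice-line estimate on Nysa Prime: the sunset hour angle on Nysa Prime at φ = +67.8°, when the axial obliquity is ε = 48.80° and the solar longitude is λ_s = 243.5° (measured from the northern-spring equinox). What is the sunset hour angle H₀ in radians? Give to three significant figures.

Solar declination: sin δ = sin ε · sin λ_s = sin 48.80° × sin 243.5° = -0.67336, so δ = -42.327°.
cos H₀ = −tan φ · tan δ = 2.2318 ≥ 1, so the host star never rises (polar night) and H₀ = 0.

H₀ = 0.00 rad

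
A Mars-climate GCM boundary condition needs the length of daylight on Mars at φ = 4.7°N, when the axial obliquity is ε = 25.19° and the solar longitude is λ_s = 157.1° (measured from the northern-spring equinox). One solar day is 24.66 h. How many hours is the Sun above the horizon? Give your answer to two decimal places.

Solar declination: sin δ = sin ε · sin λ_s = sin 25.19° × sin 157.1° = 0.16562, so δ = +9.533°.
cos H₀ = −tan φ · tan δ = −tan(+4.7°) × tan(+9.533°) = -0.0138, so H₀ = 1.5846 rad = 90.79°.
Daylight = 2H₀/(2π) × 24.66 h = (1.5846/π) × 24.66 = 12.44 h.

12.44 h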